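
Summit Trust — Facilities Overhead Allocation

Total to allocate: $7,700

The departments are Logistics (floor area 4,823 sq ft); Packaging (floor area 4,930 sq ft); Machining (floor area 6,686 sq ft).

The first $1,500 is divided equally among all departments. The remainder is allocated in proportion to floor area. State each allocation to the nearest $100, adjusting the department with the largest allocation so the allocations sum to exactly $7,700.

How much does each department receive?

Equal tier: $1,500 ÷ 3 = $500 apiece.
Remainder $6,200 by floor area (total 16,439): Logistics 1,819.00 → $1,800; Packaging 1,859.36 → $1,900; Machining 2,521.64 → $2,500.
Totals: Logistics $500 + $1,800 = $2,300; Packaging $500 + $1,900 = $2,400; Machining $500 + $2,500 = $3,000.

Logistics: $2,300 · Packaging: $2,400 · Machining: $3,000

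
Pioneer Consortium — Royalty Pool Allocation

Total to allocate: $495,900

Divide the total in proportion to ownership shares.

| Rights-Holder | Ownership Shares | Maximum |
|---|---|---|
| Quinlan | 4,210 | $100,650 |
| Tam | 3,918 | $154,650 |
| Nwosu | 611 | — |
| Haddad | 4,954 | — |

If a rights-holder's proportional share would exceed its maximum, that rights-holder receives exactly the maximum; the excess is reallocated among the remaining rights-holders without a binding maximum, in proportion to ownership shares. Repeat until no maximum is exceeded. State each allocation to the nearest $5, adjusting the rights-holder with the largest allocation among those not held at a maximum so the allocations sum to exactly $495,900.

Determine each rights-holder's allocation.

Quinlan: $100,650 | Tam: $154,650 | Nwosu: $26,415 | Haddad: $214,185

Ownership shares total: 13,693.
Unconstrained shares: Quinlan 152,467.61; Tam 141,892.66; Nwosu 22,127.72; Haddad 179,412.01.
Capped: Quinlan ($100,650); balance $395,250 reallocated over remaining ownership shares 9,483.
Capped: Tam ($154,650); balance $240,600 reallocated over remaining ownership shares 5,565.
Remaining shares: Nwosu 26,416.28 → $26,415; Haddad 214,183.72 → $214,185.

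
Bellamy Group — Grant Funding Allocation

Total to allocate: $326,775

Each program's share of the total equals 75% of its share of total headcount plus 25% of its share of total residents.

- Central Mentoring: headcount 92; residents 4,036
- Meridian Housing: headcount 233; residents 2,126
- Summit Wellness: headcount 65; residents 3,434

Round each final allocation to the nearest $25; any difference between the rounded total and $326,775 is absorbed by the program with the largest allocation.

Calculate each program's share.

Central Mentoring: $92,175; Meridian Housing: $164,525; Summit Wellness: $70,075

Totals — headcount 390, residents 9,596.
Blended shares (75% headcount + 25% residents): Central Mentoring 0.2821; Meridian Housing 0.5035; Summit Wellness 0.2145.
Unrounded shares: Central Mentoring 92,173.77; Meridian Housing 164,519.64; Summit Wellness 70,081.59.
After rounding ($25): Central Mentoring $92,175; Meridian Housing $164,525; Summit Wellness $70,075. Sum = $326,775.
No rounding difference to absorb.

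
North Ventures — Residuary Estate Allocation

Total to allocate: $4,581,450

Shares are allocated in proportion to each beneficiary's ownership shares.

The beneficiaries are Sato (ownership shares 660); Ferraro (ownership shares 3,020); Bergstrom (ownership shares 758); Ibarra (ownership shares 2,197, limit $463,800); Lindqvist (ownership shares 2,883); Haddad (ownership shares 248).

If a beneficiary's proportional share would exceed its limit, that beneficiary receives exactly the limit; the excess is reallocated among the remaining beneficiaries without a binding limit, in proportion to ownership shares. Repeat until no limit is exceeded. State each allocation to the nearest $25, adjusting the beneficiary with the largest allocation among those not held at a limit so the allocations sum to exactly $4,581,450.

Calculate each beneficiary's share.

Sato: $359,050; Ferraro: $1,642,900; Bergstrom: $412,375; Ibarra: $463,800; Lindqvist: $1,568,400; Haddad: $134,925

Combined ownership shares = 9,766.
Proportional shares (ignoring caps): Sato 309,620.83; Ferraro 1,416,749.85; Bergstrom 355,594.83; Ibarra 1,030,662.06; Lindqvist 1,352,480.07; Haddad 116,342.37.
Capped: Ibarra ($463,800); balance $4,117,650 reallocated over remaining ownership shares 7,569.
Redistributed shares: Sato 359,049.94 → $359,050; Ferraro 1,642,925.49 → $1,642,925; Bergstrom 412,363.42 → $412,375; Lindqvist 1,568,395.42 → $1,568,400; Haddad 134,915.74 → $134,925.
Rounding difference −$25 applied to Ferraro → $1,642,900.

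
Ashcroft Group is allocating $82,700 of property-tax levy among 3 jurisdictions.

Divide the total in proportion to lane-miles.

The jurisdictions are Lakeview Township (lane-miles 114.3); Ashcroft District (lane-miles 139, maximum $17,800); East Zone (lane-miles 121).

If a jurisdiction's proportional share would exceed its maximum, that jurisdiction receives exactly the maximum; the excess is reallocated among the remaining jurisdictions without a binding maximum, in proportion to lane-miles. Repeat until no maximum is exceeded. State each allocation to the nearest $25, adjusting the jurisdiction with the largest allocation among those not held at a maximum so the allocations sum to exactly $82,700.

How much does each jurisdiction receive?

Combined lane-miles = 374.3.
Pro-rata shares before constraints: Lakeview Township 25,254.10; Ashcroft District 30,711.46; East Zone 26,734.44.
Capped: Ashcroft District ($17,800); balance $64,900 reallocated over remaining lane-miles 235.3.
Remaining shares: Lakeview Township 31,526.01 → $31,525; East Zone 33,373.99 → $33,375.

Lakeview Township: $31,525; Ashcroft District: $17,800; East Zone: $33,375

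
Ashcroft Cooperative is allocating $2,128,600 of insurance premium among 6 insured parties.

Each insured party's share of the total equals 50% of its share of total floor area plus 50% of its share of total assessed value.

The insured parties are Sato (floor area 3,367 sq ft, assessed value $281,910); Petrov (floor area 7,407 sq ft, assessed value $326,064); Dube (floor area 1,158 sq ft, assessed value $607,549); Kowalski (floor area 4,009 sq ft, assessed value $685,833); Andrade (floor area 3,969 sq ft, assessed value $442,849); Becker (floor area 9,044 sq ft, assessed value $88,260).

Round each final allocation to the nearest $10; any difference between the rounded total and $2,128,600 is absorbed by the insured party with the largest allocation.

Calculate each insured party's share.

Floor area total 28,954; assessed value total 2,432,465.
Blended shares (50% floor area + 50% assessed value): Sato 0.1161; Petrov 0.1949; Dube 0.1449; Kowalski 0.2102; Andrade 0.1596; Becker 0.1743.
Raw shares: Sato 247,112.03; Petrov 414,934.72; Dube 308,392.92; Kowalski 447,443.21; Andrade 339,657.74; Becker 371,059.38.
After rounding ($10): Sato $247,110; Petrov $414,930; Dube $308,390; Kowalski $447,440; Andrade $339,660; Becker $371,060. Sum = $2,128,590.
Difference $2,128,600 − $2,128,590 = +$10 applied to largest allocation (Kowalski): Kowalski becomes $447,450.

Sato: $247,110 · Petrov: $414,930 · Dube: $308,390 · Kowalski: $447,450 · Andrade: $339,660 · Becker: $371,060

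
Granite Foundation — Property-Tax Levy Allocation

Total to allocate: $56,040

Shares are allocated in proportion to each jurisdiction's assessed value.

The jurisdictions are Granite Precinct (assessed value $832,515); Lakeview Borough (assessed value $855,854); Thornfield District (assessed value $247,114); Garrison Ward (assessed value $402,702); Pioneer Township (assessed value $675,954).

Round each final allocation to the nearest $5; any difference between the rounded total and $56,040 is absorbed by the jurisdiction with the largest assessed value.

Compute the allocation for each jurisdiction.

Total assessed value = 832,515 + 855,854 + 247,114 + 402,702 + 675,954 = 3,014,139.
Proportional shares: Granite Precinct 15,478.43; Lakeview Borough 15,912.36; Thornfield District 4,594.44; Garrison Ward 7,487.19; Pioneer Township 12,567.59.
After rounding ($5): Granite Precinct $15,480; Lakeview Borough $15,910; Thornfield District $4,595; Garrison Ward $7,485; Pioneer Township $12,570. Sum = $56,040.
Sum already equals the total — no adjustment.

Granite Precinct: $15,480 · Lakeview Borough: $15,910 · Thornfield District: $4,595 · Garrison Ward: $7,485 · Pioneer Township: $12,570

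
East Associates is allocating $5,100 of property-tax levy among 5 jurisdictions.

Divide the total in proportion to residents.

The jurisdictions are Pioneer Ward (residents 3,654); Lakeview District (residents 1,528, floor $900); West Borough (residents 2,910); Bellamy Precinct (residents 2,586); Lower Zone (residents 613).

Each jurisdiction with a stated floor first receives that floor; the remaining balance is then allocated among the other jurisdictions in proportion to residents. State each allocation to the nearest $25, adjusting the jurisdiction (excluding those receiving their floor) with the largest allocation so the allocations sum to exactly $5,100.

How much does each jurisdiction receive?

Fund the minimums — Lakeview District $900. Balance $4,200.
Balance split over remaining residents 9,763: Pioneer Ward 1,571.93 → $1,575; West Borough 1,251.87 → $1,250; Bellamy Precinct 1,112.49 → $1,100; Lower Zone 263.71 → $275.

Pioneer Ward: $1,575; Lakeview District: $900; West Borough: $1,250; Bellamy Precinct: $1,100; Lower Zone: $275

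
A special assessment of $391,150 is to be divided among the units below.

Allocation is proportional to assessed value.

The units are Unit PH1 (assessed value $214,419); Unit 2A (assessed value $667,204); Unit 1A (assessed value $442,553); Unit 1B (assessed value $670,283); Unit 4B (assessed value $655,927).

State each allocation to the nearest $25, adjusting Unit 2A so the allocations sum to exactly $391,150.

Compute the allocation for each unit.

Sum of assessed value: 2,650,386.
Pro-rata amounts: Unit PH1 214,419/2,650,386 × $391,150 = 31,644.44; Unit 2A 667,204/2,650,386 × $391,150 = 98,467.49; Unit 1A 442,553/2,650,386 × $391,150 = 65,312.98; Unit 1B 670,283/2,650,386 × $391,150 = 98,921.89; Unit 4B 655,927/2,650,386 × $391,150 = 96,803.20.
After rounding ($25): Unit PH1 $31,650; Unit 2A $98,475; Unit 1A $65,325; Unit 1B $98,925; Unit 4B $96,800. Sum = $391,175.
Difference $391,150 − $391,175 = −$25 applied to Unit 2A: Unit 2A becomes $98,450.

Unit PH1: $31,650 | Unit 2A: $98,450 | Unit 1A: $65,325 | Unit 1B: $98,925 | Unit 4B: $96,800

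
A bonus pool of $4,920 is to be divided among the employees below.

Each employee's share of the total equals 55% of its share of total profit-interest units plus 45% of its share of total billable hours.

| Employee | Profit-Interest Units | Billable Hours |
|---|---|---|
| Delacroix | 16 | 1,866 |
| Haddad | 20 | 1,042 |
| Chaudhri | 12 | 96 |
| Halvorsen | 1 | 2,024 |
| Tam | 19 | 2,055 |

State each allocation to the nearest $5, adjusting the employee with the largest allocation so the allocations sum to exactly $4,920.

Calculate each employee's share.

Delacroix: $1,220 | Haddad: $1,120 | Chaudhri: $510 | Halvorsen: $670 | Tam: $1,400

Profit-interest units total 68; billable hours total 7,083.
Combined weights (55% profit-interest units + 45% billable hours): Delacroix 0.2480; Haddad 0.2280; Chaudhri 0.1032; Halvorsen 0.1367; Tam 0.2842.
Pro-rata amounts: Delacroix 1,219.98; Haddad 1,121.59; Chaudhri 507.54; Halvorsen 672.45; Tam 1,398.44.
After rounding ($5): Delacroix $1,220; Haddad $1,120; Chaudhri $510; Halvorsen $670; Tam $1,400. Sum = $4,920.
Sum already equals the total — no adjustment.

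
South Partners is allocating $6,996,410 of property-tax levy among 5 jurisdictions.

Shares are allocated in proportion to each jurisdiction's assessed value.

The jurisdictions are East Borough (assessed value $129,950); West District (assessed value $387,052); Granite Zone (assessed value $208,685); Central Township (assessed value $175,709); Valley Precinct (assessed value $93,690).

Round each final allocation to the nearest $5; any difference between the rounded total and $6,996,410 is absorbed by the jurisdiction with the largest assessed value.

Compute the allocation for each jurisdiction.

Combined assessed value = 129,950 + 387,052 + 208,685 + 175,709 + 93,690 = 995,086.
Proportional shares: East Borough 913,673.27; West District 2,721,347.18; Granite Zone 1,467,255.92; Central Township 1,235,402.97; Valley Precinct 658,730.66.
After rounding ($5): East Borough $913,675; West District $2,721,345; Granite Zone $1,467,255; Central Township $1,235,405; Valley Precinct $658,730. Sum = $6,996,410.
Sum already equals the total — no adjustment.

East Borough: $913,675 · West District: $2,721,345 · Granite Zone: $1,467,255 · Central Township: $1,235,405 · Valley Precinct: $658,730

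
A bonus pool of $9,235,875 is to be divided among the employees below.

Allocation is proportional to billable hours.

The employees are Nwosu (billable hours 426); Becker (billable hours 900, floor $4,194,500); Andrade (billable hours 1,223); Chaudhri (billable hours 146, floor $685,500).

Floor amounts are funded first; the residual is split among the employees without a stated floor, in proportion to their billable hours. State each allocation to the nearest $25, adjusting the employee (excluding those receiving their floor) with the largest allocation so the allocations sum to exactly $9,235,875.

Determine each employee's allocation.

Fund the minimums — Becker $4,194,500; Chaudhri $685,500. Remaining pool $4,355,875.
Remaining pool split over remaining billable hours 1,649: Nwosu 1,125,289.72 → $1,125,300; Andrade 3,230,585.28 → $3,230,575.

Nwosu: $1,125,300 | Becker: $4,194,500 | Andrade: $3,230,575 | Chaudhri: $685,500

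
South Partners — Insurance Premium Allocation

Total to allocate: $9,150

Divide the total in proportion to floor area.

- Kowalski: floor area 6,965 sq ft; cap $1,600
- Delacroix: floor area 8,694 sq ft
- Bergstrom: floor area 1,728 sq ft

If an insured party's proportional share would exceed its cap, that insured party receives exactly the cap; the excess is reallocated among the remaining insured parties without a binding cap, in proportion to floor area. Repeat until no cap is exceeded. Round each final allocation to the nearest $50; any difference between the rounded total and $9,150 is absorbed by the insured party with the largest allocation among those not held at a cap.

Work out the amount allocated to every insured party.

Combined floor area = 17,387.
Proportional shares (ignoring caps): Kowalski 3,665.37; Delacroix 4,575.26; Bergstrom 909.37.
Held at cap: Kowalski ($1,600); remaining pool $7,550 reallocated over remaining floor area 10,422.
Remaining shares: Delacroix 6,298.19 → $6,300; Bergstrom 1,251.81 → $1,250.

Kowalski: $1,600; Delacroix: $6,300; Bergstrom: $1,250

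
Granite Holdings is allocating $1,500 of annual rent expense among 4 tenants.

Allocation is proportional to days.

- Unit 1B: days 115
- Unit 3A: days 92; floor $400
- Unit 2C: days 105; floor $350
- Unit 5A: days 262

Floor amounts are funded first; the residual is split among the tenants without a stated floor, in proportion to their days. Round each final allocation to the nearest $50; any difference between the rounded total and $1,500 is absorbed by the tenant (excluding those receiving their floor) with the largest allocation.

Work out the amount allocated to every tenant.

Unit 1B: $250; Unit 3A: $400; Unit 2C: $350; Unit 5A: $500

Minimums first: Unit 3A $400; Unit 2C $350. Balance $750.
Balance split over remaining days 377: Unit 1B 228.78 → $250; Unit 5A 521.22 → $500.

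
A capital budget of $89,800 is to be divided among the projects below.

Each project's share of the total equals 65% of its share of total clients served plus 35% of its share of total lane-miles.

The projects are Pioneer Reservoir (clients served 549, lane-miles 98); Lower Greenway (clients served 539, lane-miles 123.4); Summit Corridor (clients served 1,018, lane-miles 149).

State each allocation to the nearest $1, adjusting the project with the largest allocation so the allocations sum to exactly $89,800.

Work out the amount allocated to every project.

Pioneer Reservoir: $23,532 · Lower Greenway: $25,410 · Summit Corridor: $40,858

Totals — clients served 2,106, lane-miles 370.4.
Combined weights (65% clients served + 35% lane-miles): Pioneer Reservoir 0.2620; Lower Greenway 0.2830; Summit Corridor 0.4550.
Unrounded shares: Pioneer Reservoir 23,531.82; Lower Greenway 25,409.96; Summit Corridor 40,858.22.
Rounded to nearest $1: Pioneer Reservoir $23,532; Lower Greenway $25,410; Summit Corridor $40,858. Sum = $89,800.
No rounding difference to absorb.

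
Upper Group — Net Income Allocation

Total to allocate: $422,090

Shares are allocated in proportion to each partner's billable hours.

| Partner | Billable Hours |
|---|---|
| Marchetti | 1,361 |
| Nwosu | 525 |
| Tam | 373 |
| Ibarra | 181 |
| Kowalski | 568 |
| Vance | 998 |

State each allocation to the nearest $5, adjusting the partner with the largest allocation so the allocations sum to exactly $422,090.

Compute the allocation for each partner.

Total billable hours = 4,006.
Unrounded shares: Marchetti 1,361/4,006 × $422,090 = 143,401.02; Nwosu 525/4,006 × $422,090 = 55,316.34; Tam 373/4,006 × $422,090 = 39,300.94; Ibarra 181/4,006 × $422,090 = 19,070.97; Kowalski 568/4,006 × $422,090 = 59,847.01; Vance 998/4,006 × $422,090 = 105,153.72.
Rounded to nearest $5: Marchetti $143,400; Nwosu $55,315; Tam $39,300; Ibarra $19,070; Kowalski $59,845; Vance $105,155. Sum = $422,085.
Difference $422,090 − $422,085 = +$5 applied to largest allocation (Marchetti): Marchetti becomes $143,405.

Marchetti: $143,405 | Nwosu: $55,315 | Tam: $39,300 | Ibarra: $19,070 | Kowalski: $59,845 | Vance: $105,155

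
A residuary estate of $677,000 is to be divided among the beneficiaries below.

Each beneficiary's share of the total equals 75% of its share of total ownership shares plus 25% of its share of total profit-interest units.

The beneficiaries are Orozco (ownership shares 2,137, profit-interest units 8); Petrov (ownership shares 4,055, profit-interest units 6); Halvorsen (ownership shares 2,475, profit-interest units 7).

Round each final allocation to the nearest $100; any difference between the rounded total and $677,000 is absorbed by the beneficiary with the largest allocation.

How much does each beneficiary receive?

Totals — ownership shares 8,667, profit-interest units 21.
Composite weights (75% ownership shares + 25% profit-interest units): Orozco 0.2802; Petrov 0.4223; Halvorsen 0.2975.
Unrounded shares: Orozco 189,670.81; Petrov 285,916.42; Halvorsen 201,412.77.
Rounded to nearest $100: Orozco $189,700; Petrov $285,900; Halvorsen $201,400. Sum = $677,000.
Rounded total matches; no reconciliation needed.

Orozco: $189,700 · Petrov: $285,900 · Halvorsen: $201,400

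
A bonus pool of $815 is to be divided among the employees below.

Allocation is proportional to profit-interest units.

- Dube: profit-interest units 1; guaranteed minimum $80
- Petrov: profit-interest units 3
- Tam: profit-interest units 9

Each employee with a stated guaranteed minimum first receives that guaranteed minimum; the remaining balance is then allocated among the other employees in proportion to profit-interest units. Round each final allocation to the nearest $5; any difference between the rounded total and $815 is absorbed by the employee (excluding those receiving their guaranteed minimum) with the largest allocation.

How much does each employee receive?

Dube: $80 | Petrov: $185 | Tam: $550

Guaranteed amounts: Dube $80. Residual $735.
Residual split over remaining profit-interest units 12: Petrov 183.75 → $185; Tam 551.25 → $550.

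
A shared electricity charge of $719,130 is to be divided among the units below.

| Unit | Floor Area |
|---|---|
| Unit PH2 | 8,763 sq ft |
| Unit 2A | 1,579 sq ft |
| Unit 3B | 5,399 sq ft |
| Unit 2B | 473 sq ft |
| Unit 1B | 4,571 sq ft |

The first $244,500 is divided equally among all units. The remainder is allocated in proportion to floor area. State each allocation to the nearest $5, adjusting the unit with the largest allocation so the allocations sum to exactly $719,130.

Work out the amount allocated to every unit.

$244,500 shared equally gives $48,900 per unit.
Remainder $474,630 by floor area (total 20,785): Unit PH2 200,105.01 → $200,105; Unit 2A 36,056.81 → $36,055; Unit 3B 123,287.34 → $123,285; Unit 2B 10,801.06 → $10,800; Unit 1B 104,379.78 → $104,380.
Rounding difference +$5 on remainder applied to Unit PH2.
Totals: Unit PH2 $48,900 + $200,110 = $249,010; Unit 2A $48,900 + $36,055 = $84,955; Unit 3B $48,900 + $123,285 = $172,185; Unit 2B $48,900 + $10,800 = $59,700; Unit 1B $48,900 + $104,380 = $153,280.

Unit PH2: $249,010 | Unit 2A: $84,955 | Unit 3B: $172,185 | Unit 2B: $59,700 | Unit 1B: $153,280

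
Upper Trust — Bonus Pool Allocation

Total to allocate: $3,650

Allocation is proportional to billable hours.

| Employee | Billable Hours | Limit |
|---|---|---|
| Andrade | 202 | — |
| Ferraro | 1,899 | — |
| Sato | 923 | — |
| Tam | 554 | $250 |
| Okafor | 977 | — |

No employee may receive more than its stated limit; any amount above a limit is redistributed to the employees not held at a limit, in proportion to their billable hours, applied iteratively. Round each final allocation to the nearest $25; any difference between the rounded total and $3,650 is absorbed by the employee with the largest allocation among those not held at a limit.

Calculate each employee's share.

Andrade: $175 | Ferraro: $1,625 | Sato: $775 | Tam: $250 | Okafor: $825

Total billable hours = 4,555.
Proportional shares (ignoring caps): Andrade 161.87; Ferraro 1,521.70; Sato 739.62; Tam 443.93; Okafor 782.89.
Held at cap: Tam ($250); balance $3,400 reallocated over remaining billable hours 4,001.
Remaining shares: Andrade 171.66 → $175; Ferraro 1,613.75 → $1,625; Sato 784.35 → $775; Okafor 830.24 → $825.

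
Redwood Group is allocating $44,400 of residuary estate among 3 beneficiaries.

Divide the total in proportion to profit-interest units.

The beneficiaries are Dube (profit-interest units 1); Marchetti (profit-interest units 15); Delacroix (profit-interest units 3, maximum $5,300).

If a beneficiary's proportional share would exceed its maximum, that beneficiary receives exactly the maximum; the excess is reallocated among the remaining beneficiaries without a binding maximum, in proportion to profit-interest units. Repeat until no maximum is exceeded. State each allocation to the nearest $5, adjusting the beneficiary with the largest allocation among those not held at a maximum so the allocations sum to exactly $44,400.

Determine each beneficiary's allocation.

Dube: $2,445; Marchetti: $36,655; Delacroix: $5,300

Total profit-interest units = 19.
Unconstrained shares: Dube 2,336.84; Marchetti 35,052.63; Delacroix 7,010.53.
Cap binds for Delacroix ($5,300); balance $39,100 reallocated over remaining profit-interest units 16.
Redistributed shares: Dube 2,443.75 → $2,445; Marchetti 36,656.25 → $36,655.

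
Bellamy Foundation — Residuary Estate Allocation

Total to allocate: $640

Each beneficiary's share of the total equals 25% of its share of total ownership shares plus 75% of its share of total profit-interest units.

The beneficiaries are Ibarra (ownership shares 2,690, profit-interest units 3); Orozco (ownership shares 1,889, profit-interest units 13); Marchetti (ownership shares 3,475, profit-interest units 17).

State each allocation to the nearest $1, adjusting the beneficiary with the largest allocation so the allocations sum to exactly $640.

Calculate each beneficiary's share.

Totals — ownership shares 8,054, profit-interest units 33.
Combined weights (25% ownership shares + 75% profit-interest units): Ibarra 0.1517; Orozco 0.3541; Marchetti 0.4942.
Raw shares: Ibarra 97.08; Orozco 226.62; Marchetti 316.31.
After rounding ($1): Ibarra $97; Orozco $227; Marchetti $316. Sum = $640.
Rounded total matches; no reconciliation needed.

Ibarra: $97 · Orozco: $227 · Marchetti: $316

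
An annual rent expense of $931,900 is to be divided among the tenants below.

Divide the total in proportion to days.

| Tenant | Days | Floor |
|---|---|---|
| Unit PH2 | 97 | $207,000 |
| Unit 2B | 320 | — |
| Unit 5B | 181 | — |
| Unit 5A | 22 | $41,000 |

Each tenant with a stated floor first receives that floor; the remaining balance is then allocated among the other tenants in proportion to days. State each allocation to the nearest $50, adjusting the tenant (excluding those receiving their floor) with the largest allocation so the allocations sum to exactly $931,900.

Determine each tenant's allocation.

Guaranteed amounts: Unit PH2 $207,000; Unit 5A $41,000. Residual $683,900.
Residual split over remaining days 501: Unit 2B 436,822.36 → $436,800; Unit 5B 247,077.64 → $247,100.

Unit PH2: $207,000 | Unit 2B: $436,800 | Unit 5B: $247,100 | Unit 5A: $41,000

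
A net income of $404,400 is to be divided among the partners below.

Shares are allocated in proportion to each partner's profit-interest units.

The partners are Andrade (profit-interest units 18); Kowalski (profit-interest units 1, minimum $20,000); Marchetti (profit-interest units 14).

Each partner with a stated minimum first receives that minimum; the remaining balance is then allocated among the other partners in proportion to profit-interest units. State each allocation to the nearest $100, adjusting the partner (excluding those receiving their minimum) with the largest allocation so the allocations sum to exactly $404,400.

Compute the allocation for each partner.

Andrade: $216,200 · Kowalski: $20,000 · Marchetti: $168,200

Guaranteed amounts: Kowalski $20,000. Remaining pool $384,400.
Remaining pool split over remaining profit-interest units 32: Andrade 216,225.00 → $216,200; Marchetti 168,175.00 → $168,200.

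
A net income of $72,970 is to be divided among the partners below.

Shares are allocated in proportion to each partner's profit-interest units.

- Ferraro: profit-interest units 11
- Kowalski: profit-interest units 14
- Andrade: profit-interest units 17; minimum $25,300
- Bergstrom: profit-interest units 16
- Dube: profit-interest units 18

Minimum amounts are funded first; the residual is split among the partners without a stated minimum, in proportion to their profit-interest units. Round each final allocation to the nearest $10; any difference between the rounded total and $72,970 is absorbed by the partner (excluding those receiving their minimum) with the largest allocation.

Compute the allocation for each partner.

Ferraro: $8,890 | Kowalski: $11,310 | Andrade: $25,300 | Bergstrom: $12,930 | Dube: $14,540

Guaranteed amounts: Andrade $25,300. Residual $47,670.
Residual split over remaining profit-interest units 59: Ferraro 8,887.63 → $8,890; Kowalski 11,311.53 → $11,310; Bergstrom 12,927.46 → $12,930; Dube 14,543.39 → $14,540.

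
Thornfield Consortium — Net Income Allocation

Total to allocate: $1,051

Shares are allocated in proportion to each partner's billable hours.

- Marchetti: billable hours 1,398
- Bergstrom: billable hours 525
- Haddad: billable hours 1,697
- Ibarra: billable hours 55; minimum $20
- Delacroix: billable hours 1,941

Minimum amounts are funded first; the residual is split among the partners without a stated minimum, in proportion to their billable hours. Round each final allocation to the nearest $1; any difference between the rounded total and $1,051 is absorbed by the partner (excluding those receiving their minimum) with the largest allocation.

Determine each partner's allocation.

Minimums first: Ibarra $20. Residual $1,031.
Residual split over remaining billable hours 5,561: Marchetti 259.19 → $259; Bergstrom 97.33 → $97; Haddad 314.62 → $315; Delacroix 359.86 → $360.

Marchetti: $259 · Bergstrom: $97 · Haddad: $315 · Ibarra: $20 · Delacroix: $360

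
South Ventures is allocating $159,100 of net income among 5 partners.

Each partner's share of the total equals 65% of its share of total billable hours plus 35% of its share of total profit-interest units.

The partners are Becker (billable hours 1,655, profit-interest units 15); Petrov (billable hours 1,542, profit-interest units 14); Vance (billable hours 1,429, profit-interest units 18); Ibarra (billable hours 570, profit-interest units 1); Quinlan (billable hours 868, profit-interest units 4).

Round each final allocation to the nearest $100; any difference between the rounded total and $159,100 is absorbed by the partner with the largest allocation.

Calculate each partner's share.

Billable hours total 6,064; profit-interest units total 52.
Combined weights (65% billable hours + 35% profit-interest units): Becker 0.2784; Petrov 0.2595; Vance 0.2743; Ibarra 0.0678; Quinlan 0.1200.
Unrounded shares: Becker 44,287.23; Petrov 41,289.27; Vance 43,645.64; Ibarra 10,791.60; Quinlan 19,086.27.
After rounding ($100): Becker $44,300; Petrov $41,300; Vance $43,600; Ibarra $10,800; Quinlan $19,100. Sum = $159,100.
Rounded total matches; no reconciliation needed.

Becker: $44,300; Petrov: $41,300; Vance: $43,600; Ibarra: $10,800; Quinlan: $19,100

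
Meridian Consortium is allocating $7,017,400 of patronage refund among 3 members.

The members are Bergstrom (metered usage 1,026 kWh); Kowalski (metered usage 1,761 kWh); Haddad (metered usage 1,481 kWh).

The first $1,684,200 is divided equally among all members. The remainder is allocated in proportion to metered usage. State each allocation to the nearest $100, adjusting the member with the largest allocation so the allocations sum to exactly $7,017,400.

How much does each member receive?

Bergstrom: $1,843,500; Kowalski: $2,761,900; Haddad: $2,412,000

$1,684,200 shared equally gives $561,400 per member.
Remainder $5,333,200 by metered usage (total 4,268): Bergstrom 1,282,067.29 → $1,282,100; Kowalski 2,200,507.31 → $2,200,500; Haddad 1,850,625.40 → $1,850,600.
Totals: Bergstrom $561,400 + $1,282,100 = $1,843,500; Kowalski $561,400 + $2,200,500 = $2,761,900; Haddad $561,400 + $1,850,600 = $2,412,000.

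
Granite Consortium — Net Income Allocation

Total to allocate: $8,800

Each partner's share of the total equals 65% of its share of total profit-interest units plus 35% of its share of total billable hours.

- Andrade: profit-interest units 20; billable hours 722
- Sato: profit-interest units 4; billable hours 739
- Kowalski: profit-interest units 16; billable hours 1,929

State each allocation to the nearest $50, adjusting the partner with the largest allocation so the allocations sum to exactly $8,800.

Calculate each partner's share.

Totals — profit-interest units 40, billable hours 3,390.
Composite weights (65% profit-interest units + 35% billable hours): Andrade 0.3995; Sato 0.1413; Kowalski 0.4592.
Raw shares: Andrade 3,515.98; Sato 1,243.42; Kowalski 4,040.60.
After rounding ($50): Andrade $3,500; Sato $1,250; Kowalski $4,050. Sum = $8,800.
Sum already equals the total — no adjustment.

Andrade: $3,500 · Sato: $1,250 · Kowalski: $4,050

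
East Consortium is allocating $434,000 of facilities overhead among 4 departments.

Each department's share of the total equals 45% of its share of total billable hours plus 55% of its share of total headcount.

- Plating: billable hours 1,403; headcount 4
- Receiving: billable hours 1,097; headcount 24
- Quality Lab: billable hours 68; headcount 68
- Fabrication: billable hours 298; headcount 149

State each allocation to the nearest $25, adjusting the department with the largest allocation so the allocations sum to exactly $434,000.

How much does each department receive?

Plating: $99,500 | Receiving: $98,125 | Quality Lab: $70,875 | Fabrication: $165,500

Totals — billable hours 2,866, headcount 245.
Blended shares (45% billable hours + 55% headcount): Plating 0.2293; Receiving 0.2261; Quality Lab 0.1633; Fabrication 0.3813.
Raw shares: Plating 99,502.83; Receiving 98,136.56; Quality Lab 70,885.20; Fabrication 165,475.41.
At nearest $25: Plating $99,500; Receiving $98,125; Quality Lab $70,875; Fabrication $165,475. Sum = $433,975.
Difference $434,000 − $433,975 = +$25 applied to largest allocation (Fabrication): Fabrication becomes $165,500.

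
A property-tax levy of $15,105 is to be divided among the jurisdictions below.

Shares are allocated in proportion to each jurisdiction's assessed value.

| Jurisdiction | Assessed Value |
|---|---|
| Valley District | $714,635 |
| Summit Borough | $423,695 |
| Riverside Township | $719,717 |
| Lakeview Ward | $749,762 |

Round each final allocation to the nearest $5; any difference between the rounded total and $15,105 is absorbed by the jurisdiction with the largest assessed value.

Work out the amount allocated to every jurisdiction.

Total assessed value = 2,607,809.
Raw shares: Valley District 714,635/2,607,809 × $15,105 = 4,139.32; Summit Borough 423,695/2,607,809 × $15,105 = 2,454.13; Riverside Township 719,717/2,607,809 × $15,105 = 4,168.76; Lakeview Ward 749,762/2,607,809 × $15,105 = 4,342.79.
At nearest $5: Valley District $4,140; Summit Borough $2,455; Riverside Township $4,170; Lakeview Ward $4,345. Sum = $15,110.
Difference $15,105 − $15,110 = −$5 applied to largest assessed value (Lakeview Ward): Lakeview Ward becomes $4,340.

Valley District: $4,140 · Summit Borough: $2,455 · Riverside Township: $4,170 · Lakeview Ward: $4,340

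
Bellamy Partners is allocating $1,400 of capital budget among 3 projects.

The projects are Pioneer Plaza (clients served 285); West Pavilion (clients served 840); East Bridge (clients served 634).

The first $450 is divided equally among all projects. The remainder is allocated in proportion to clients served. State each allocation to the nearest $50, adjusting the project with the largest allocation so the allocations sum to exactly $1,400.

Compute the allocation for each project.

Equal tier: $450 ÷ 3 = $150 apiece.
Remainder $950 by clients served (total 1,759): Pioneer Plaza 153.92 → $150; West Pavilion 453.67 → $450; East Bridge 342.41 → $350.
Totals: Pioneer Plaza $150 + $150 = $300; West Pavilion $150 + $450 = $600; East Bridge $150 + $350 = $500.

Pioneer Plaza: $300; West Pavilion: $600; East Bridge: $500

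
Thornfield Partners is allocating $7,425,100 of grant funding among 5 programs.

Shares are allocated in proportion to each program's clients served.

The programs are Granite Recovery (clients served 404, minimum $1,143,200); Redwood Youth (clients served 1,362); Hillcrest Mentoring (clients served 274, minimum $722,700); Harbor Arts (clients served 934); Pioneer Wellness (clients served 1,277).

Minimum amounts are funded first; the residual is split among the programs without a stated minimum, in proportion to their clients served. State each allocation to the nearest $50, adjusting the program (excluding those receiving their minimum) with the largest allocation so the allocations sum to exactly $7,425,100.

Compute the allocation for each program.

Fund the minimums — Granite Recovery $1,143,200; Hillcrest Mentoring $722,700. Remaining pool $5,559,200.
Remaining pool split over remaining clients served 3,573: Redwood Youth 2,119,124.10 → $2,119,100; Harbor Arts 1,453,202.57 → $1,453,200; Pioneer Wellness 1,986,873.33 → $1,986,850.
Rounding difference +$50 applied to Redwood Youth → $2,119,150.

Granite Recovery: $1,143,200 · Redwood Youth: $2,119,150 · Hillcrest Mentoring: $722,700 · Harbor Arts: $1,453,200 · Pioneer Wellness: $1,986,850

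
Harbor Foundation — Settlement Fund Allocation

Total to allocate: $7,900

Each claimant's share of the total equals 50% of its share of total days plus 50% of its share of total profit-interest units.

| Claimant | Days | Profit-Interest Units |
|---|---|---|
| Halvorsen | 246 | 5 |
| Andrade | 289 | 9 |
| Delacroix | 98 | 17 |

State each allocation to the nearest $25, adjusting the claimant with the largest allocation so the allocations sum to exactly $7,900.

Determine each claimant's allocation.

Totals — days 633, profit-interest units 31.
Composite weights (50% days + 50% profit-interest units): Halvorsen 0.2750; Andrade 0.3734; Delacroix 0.3516.
Proportional shares: Halvorsen 2,172.17; Andrade 2,950.17; Delacroix 2,777.66.
Rounded to nearest $25: Halvorsen $2,175; Andrade $2,950; Delacroix $2,775. Sum = $7,900.
No rounding difference to absorb.

Halvorsen: $2,175 · Andrade: $2,950 · Delacroix: $2,775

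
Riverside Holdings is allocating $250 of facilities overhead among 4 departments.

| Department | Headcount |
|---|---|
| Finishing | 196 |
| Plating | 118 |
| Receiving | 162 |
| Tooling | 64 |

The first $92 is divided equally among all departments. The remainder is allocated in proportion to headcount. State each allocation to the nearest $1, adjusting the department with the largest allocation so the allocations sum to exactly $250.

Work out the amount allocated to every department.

First tranche $92 split equally: $23 each.
Remainder $158 by headcount (total 540): Finishing 57.35 → $57; Plating 34.53 → $35; Receiving 47.40 → $47; Tooling 18.73 → $19.
Totals: Finishing $23 + $57 = $80; Plating $23 + $35 = $58; Receiving $23 + $47 = $70; Tooling $23 + $19 = $42.

Finishing: $80 · Plating: $58 · Receiving: $70 · Tooling: $42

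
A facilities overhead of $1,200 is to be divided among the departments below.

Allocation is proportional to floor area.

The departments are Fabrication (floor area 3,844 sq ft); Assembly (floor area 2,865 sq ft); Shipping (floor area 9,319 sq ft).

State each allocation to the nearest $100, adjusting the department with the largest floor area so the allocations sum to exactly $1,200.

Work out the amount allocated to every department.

Fabrication: $300 · Assembly: $200 · Shipping: $700

Sum of floor area: 3,844 + 2,865 + 9,319 = 16,028.
Proportional shares: Fabrication 287.80; Assembly 214.50; Shipping 697.70.
At nearest $100: Fabrication $300; Assembly $200; Shipping $700. Sum = $1,200.
Rounded total matches; no reconciliation needed.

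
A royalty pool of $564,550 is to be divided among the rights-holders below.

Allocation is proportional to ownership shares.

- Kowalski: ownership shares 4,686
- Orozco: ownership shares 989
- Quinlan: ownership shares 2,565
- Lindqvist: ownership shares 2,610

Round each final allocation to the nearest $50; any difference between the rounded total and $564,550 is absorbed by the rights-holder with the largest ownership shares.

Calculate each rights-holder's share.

Kowalski: $243,850 · Orozco: $51,450 · Quinlan: $133,450 · Lindqvist: $135,800

Sum of ownership shares: 10,850.
Unrounded shares: Kowalski 4,686/10,850 × $564,550 = 243,823.16; Orozco 989/10,850 × $564,550 = 51,459.90; Quinlan 2,565/10,850 × $564,550 = 133,462.74; Lindqvist 2,610/10,850 × $564,550 = 135,804.19.
After rounding ($50): Kowalski $243,800; Orozco $51,450; Quinlan $133,450; Lindqvist $135,800. Sum = $564,500.
Difference $564,550 − $564,500 = +$50 applied to largest ownership shares (Kowalski): Kowalski becomes $243,850.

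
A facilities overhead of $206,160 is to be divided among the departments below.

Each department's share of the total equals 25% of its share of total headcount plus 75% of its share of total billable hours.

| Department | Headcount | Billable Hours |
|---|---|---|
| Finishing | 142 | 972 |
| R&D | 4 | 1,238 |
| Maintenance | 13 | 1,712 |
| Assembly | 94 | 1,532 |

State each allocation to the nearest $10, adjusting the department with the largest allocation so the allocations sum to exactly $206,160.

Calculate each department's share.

Finishing: $56,480; R&D: $35,910; Maintenance: $51,180; Assembly: $62,590

Headcount total 253; billable hours total 5,454.
Composite weights (25% headcount + 75% billable hours): Finishing 0.2740; R&D 0.1742; Maintenance 0.2483; Assembly 0.3036.
Proportional shares: Finishing 56,483.63; R&D 35,911.96; Maintenance 51,183.22; Assembly 62,581.20.
After rounding ($10): Finishing $56,480; R&D $35,910; Maintenance $51,180; Assembly $62,580. Sum = $206,150.
Difference $206,160 − $206,150 = +$10 applied to largest allocation (Assembly): Assembly becomes $62,590.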